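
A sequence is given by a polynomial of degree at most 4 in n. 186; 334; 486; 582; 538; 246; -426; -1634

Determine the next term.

-3558

Δ: 148  152  96  -44  -292  -672  -1208
Δ²: 4  -56  -140  -248  -380  -536
Δ³: -60  -84  -108  -132  -156
Δ⁴: -24  -24  -24  -24
Fourth differences constant at -24.
-156 − 24 = -180;  -536 − 180 = -716;  -1208 − 716 = -1924;  -1634 − 1924 = -3558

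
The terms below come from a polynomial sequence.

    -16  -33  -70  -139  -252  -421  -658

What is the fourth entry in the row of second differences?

D1: -17, -37, -69, -113, -169, -237
D2: -20, -32, -44, -56, -68
D3: -12, -12, -12, -12

-56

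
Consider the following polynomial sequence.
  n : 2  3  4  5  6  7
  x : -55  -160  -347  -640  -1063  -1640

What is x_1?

-8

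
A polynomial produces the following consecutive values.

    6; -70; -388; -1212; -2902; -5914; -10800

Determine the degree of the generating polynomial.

4

-76, -318, -824, -1690, -3012, -4886
-242, -506, -866, -1322, -1874
-264, -360, -456, -552
-96, -96, -96
The fourth differences are constant, so the polynomial has degree 4.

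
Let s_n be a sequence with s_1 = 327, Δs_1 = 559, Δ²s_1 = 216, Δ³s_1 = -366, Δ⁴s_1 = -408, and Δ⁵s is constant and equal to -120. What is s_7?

-7239

Build the table forward from the leading diagonal:
D5: -120, -120, -120, -120, -120, -120, -120
D4: -408, -528, -648, -768, -888, -1008, -1128
D3: -366, -774, -1302, -1950, -2718, -3606, -4614
D2: 216, -150, -924, -2226, -4176, -6894, -10500
D1: 559, 775, 625, -299, -2525, -6701, -13595
s: 327, 886, 1661, 2286, 1987, -538, -7239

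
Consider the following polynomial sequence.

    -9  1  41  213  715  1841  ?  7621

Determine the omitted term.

3981

Using the first 6 terms:
Δ: 10  40  172  502  1126
Δ²: 30  132  330  624
Δ³: 102  198  294
Δ⁴: 96  96
Constant fourth difference = 96.
Extend forward: 294 + 96 = 390;  624 + 390 = 1014;  1126 + 1014 = 2140;  1841 + 2140 = 3981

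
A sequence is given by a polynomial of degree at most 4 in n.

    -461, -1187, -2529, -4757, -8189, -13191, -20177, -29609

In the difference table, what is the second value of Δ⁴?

-48

D1: -726, -1342, -2228, -3432, -5002, -6986, -9432
D2: -616, -886, -1204, -1570, -1984, -2446
D3: -270, -318, -366, -414, -462
D4: -48, -48, -48, -48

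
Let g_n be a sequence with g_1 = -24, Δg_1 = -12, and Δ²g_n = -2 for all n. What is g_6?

-104

Build the table forward from the leading diagonal:
Second differences: -2, -2, -2, -2, -2, -2
First differences: -12, -14, -16, -18, -20, -22
g: -24, -36, -50, -66, -84, -104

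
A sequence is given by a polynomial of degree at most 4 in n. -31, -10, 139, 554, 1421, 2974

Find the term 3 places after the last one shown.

21, 149, 415, 867, 1553
128, 266, 452, 686
138, 186, 234
48, 48
Fourth differences constant at 48.
234 + 48 = 282;  686 + 282 = 968;  1553 + 968 = 2521;  2974 + 2521 = 5495
282 + 48 = 330;  968 + 330 = 1298;  2521 + 1298 = 3819;  5495 + 3819 = 9314
330 + 48 = 378;  1298 + 378 = 1676;  3819 + 1676 = 5495;  9314 + 5495 = 14809

14809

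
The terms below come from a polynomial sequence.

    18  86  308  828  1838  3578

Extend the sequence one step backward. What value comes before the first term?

D1: 68, 222, 520, 1010, 1740
D2: 154, 298, 490, 730
D3: 144, 192, 240
D4: 48, 48
The fourth differences are constant at 48.
Work back: 144 − 48 = 96;  154 − 96 = 58;  68 − 58 = 10;  18 − 10 = 8

8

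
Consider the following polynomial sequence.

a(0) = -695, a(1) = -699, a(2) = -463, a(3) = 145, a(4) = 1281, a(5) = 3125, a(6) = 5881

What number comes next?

First differences: -4, 236, 608, 1136, 1844, 2756
Second differences: 240, 372, 528, 708, 912
Third differences: 132, 156, 180, 204
Fourth differences: 24, 24, 24
Constant fourth difference = 24, so extend:
204 + 24 = 228;  912 + 228 = 1140;  2756 + 1140 = 3896;  5881 + 3896 = 9777

9777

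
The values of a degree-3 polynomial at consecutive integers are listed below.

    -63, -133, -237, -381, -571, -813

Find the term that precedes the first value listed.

Δ: -70, -104, -144, -190, -242
Δ²: -34, -40, -46, -52
Δ³: -6, -6, -6
The third differences are constant at -6.
Work back: -34 + 6 = -28;  -70 + 28 = -42;  -63 + 42 = -21

-21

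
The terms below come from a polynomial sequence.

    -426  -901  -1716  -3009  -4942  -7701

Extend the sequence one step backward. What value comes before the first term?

-177

Δ: -475  -815  -1293  -1933  -2759
Δ²: -340  -478  -640  -826
Δ³: -138  -162  -186
Δ⁴: -24  -24
The fourth differences are constant at -24.
Work back: -138 + 24 = -114;  -340 + 114 = -226;  -475 + 226 = -249;  -426 + 249 = -177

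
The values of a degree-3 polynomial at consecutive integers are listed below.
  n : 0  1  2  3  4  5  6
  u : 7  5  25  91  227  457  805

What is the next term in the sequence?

1295

D1: -2, 20, 66, 136, 230, 348
D2: 22, 46, 70, 94, 118
D3: 24, 24, 24, 24
Third differences constant at 24.
118 + 24 = 142;  348 + 142 = 490;  805 + 490 = 1295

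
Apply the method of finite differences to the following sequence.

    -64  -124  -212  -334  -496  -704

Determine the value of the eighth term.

First differences: -60, -88, -122, -162, -208
Second differences: -28, -34, -40, -46
Third differences: -6, -6, -6
The third differences are constant (-6).
-46 − 6 = -52;  -208 − 52 = -260;  -704 − 260 = -964
-52 − 6 = -58;  -260 − 58 = -318;  -964 − 318 = -1282

-1282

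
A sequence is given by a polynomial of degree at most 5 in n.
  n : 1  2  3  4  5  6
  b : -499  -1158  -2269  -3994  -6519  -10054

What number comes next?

Δ: -659 , -1111 , -1725 , -2525 , -3535
Δ²: -452 , -614 , -800 , -1010
Δ³: -162 , -186 , -210
Δ⁴: -24 , -24
Constant fourth difference = -24, so extend:
-210 − 24 = -234;  -1010 − 234 = -1244;  -3535 − 1244 = -4779;  -10054 − 4779 = -14833

-14833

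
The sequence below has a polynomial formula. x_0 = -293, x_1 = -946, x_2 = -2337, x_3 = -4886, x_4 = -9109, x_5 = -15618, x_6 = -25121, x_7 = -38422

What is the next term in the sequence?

D1: -653 , -1391 , -2549 , -4223 , -6509 , -9503 , -13301
D2: -738 , -1158 , -1674 , -2286 , -2994 , -3798
D3: -420 , -516 , -612 , -708 , -804
D4: -96 , -96 , -96 , -96
Constant fourth difference = -96, so extend:
-804 − 96 = -900;  -3798 − 900 = -4698;  -13301 − 4698 = -17999;  -38422 − 17999 = -56421

-56421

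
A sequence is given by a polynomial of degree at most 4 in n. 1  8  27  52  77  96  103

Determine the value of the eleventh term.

D1: 7, 19, 25, 25, 19, 7
D2: 12, 6, 0, -6, -12
D3: -6, -6, -6, -6
Third differences constant at -6.
-12 − 6 = -18;  7 − 18 = -11;  103 − 11 = 92
-18 − 6 = -24;  -11 − 24 = -35;  92 − 35 = 57
-24 − 6 = -30;  -35 − 30 = -65;  57 − 65 = -8
-30 − 6 = -36;  -65 − 36 = -101;  -8 − 101 = -109

-109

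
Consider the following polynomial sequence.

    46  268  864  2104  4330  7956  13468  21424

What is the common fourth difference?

Δ: 222, 596, 1240, 2226, 3626, 5512, 7956
Δ²: 374, 644, 986, 1400, 1886, 2444
Δ³: 270, 342, 414, 486, 558
Δ⁴: 72, 72, 72, 72

72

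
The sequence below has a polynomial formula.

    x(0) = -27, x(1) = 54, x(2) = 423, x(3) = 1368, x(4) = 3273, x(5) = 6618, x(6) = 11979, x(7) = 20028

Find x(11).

D1: 81  369  945  1905  3345  5361  8049
D2: 288  576  960  1440  2016  2688
D3: 288  384  480  576  672
D4: 96  96  96  96
Fourth differences constant at 96.
672 + 96 = 768;  2688 + 768 = 3456;  8049 + 3456 = 11505;  20028 + 11505 = 31533
768 + 96 = 864;  3456 + 864 = 4320;  11505 + 4320 = 15825;  31533 + 15825 = 47358
864 + 96 = 960;  4320 + 960 = 5280;  15825 + 5280 = 21105;  47358 + 21105 = 68463
960 + 96 = 1056;  5280 + 1056 = 6336;  21105 + 6336 = 27441;  68463 + 27441 = 95904

95904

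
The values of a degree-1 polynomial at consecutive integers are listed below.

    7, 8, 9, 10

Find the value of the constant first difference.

D1: 1, 1, 1

1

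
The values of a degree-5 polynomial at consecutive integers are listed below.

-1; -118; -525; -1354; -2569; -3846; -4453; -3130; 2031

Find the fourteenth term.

First differences: -117, -407, -829, -1215, -1277, -607, 1323, 5161
Second differences: -290, -422, -386, -62, 670, 1930, 3838
Third differences: -132, 36, 324, 732, 1260, 1908
Fourth differences: 168, 288, 408, 528, 648
Fifth differences: 120, 120, 120, 120
Constant fifth difference = 120, so extend:
648 + 120 = 768;  1908 + 768 = 2676;  3838 + 2676 = 6514;  5161 + 6514 = 11675;  2031 + 11675 = 13706
768 + 120 = 888;  2676 + 888 = 3564;  6514 + 3564 = 10078;  11675 + 10078 = 21753;  13706 + 21753 = 35459
888 + 120 = 1008;  3564 + 1008 = 4572;  10078 + 4572 = 14650;  21753 + 14650 = 36403;  35459 + 36403 = 71862
1008 + 120 = 1128;  4572 + 1128 = 5700;  14650 + 5700 = 20350;  36403 + 20350 = 56753;  71862 + 56753 = 128615
1128 + 120 = 1248;  5700 + 1248 = 6948;  20350 + 6948 = 27298;  56753 + 27298 = 84051;  128615 + 84051 = 212666

212666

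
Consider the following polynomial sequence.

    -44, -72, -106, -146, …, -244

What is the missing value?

Using the first 4 terms:
First differences: -28, -34, -40
Second differences: -6, -6
Constant second difference = -6.
Extend forward: -40 − 6 = -46;  -146 − 46 = -192

-192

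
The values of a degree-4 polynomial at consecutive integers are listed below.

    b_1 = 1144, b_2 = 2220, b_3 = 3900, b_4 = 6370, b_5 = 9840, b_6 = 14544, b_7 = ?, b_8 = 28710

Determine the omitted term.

Using the first 6 terms:
Δ: 1076, 1680, 2470, 3470, 4704
Δ²: 604, 790, 1000, 1234
Δ³: 186, 210, 234
Δ⁴: 24, 24
Constant fourth difference = 24.
Extend forward: 234 + 24 = 258;  1234 + 258 = 1492;  4704 + 1492 = 6196;  14544 + 6196 = 20740

20740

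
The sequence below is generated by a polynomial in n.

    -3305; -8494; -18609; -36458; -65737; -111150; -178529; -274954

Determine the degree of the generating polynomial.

First differences: -5189, -10115, -17849, -29279, -45413, -67379, -96425
Second differences: -4926, -7734, -11430, -16134, -21966, -29046
Third differences: -2808, -3696, -4704, -5832, -7080
Fourth differences: -888, -1008, -1128, -1248
Fifth differences: -120, -120, -120
The fifth differences are constant, so the polynomial has degree 5.

5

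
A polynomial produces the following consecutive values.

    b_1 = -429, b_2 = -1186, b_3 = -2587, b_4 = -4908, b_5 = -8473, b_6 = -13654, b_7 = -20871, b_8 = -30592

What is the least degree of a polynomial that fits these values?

First differences: -757, -1401, -2321, -3565, -5181, -7217, -9721
Second differences: -644, -920, -1244, -1616, -2036, -2504
Third differences: -276, -324, -372, -420, -468
Fourth differences: -48, -48, -48, -48
The fourth differences are constant, so the polynomial has degree 4.

4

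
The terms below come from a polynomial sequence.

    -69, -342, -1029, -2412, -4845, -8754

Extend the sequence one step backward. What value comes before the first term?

0

D1: -273  -687  -1383  -2433  -3909
D2: -414  -696  -1050  -1476
D3: -282  -354  -426
D4: -72  -72
The fourth differences are constant at -72.
Work back: -282 + 72 = -210;  -414 + 210 = -204;  -273 + 204 = -69;  -69 + 69 = 0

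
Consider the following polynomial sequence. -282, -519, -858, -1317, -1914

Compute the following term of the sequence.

-237, -339, -459, -597
-102, -120, -138
-18, -18
Constant third difference = -18, so extend:
-138 − 18 = -156;  -597 − 156 = -753;  -1914 − 753 = -2667

-2667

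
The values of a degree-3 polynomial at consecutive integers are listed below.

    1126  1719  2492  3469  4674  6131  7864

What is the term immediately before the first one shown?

689

First differences: 593  773  977  1205  1457  1733
Second differences: 180  204  228  252  276
Third differences: 24  24  24  24
The third differences are constant at 24.
Work back: 180 − 24 = 156;  593 − 156 = 437;  1126 − 437 = 689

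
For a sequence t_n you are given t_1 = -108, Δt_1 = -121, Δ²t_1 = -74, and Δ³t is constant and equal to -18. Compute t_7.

-2304

Build the table forward from the leading diagonal:
Δ³: -18, -18, -18, -18, -18, -18, -18
Δ²: -74, -92, -110, -128, -146, -164, -182
Δ: -121, -195, -287, -397, -525, -671, -835
t: -108, -229, -424, -711, -1108, -1633, -2304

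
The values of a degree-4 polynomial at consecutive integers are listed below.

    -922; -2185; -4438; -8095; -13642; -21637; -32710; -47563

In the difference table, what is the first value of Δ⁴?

D1: -1263, -2253, -3657, -5547, -7995, -11073, -14853
D2: -990, -1404, -1890, -2448, -3078, -3780
D3: -414, -486, -558, -630, -702
D4: -72, -72, -72, -72

-72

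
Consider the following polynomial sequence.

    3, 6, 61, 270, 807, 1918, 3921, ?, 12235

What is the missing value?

Using the first 7 terms:
Δ: 3  55  209  537  1111  2003
Δ²: 52  154  328  574  892
Δ³: 102  174  246  318
Δ⁴: 72  72  72
Constant fourth difference = 72.
Extend forward: 318 + 72 = 390;  892 + 390 = 1282;  2003 + 1282 = 3285;  3921 + 3285 = 7206

7206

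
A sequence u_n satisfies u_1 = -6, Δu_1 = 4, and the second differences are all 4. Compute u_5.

Build the table forward from the leading diagonal:
Δ²: 4, 4, 4, 4, 4
Δ: 4, 8, 12, 16, 20
u: -6, -2, 6, 18, 34

34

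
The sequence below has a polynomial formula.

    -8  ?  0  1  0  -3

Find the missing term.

Using the last 4 terms:
First differences: 1  -1  -3
Second differences: -2  -2
Constant second difference = -2.
Extend backward: 1 + 2 = 3;  0 − 3 = -3

-3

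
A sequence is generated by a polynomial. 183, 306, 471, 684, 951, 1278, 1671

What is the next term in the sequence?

2136

D1: 123  165  213  267  327  393
D2: 42  48  54  60  66
D3: 6  6  6  6
The third differences are constant (6).
66 + 6 = 72;  393 + 72 = 465;  1671 + 465 = 2136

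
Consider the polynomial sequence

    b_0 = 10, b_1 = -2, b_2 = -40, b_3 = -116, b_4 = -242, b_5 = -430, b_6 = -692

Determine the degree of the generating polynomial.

-12, -38, -76, -126, -188, -262
-26, -38, -50, -62, -74
-12, -12, -12, -12
The third differences are constant, so the polynomial has degree 3.

3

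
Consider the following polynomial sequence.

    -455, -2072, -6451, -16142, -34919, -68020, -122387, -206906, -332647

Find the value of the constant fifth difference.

First differences: -1617, -4379, -9691, -18777, -33101, -54367, -84519, -125741
Second differences: -2762, -5312, -9086, -14324, -21266, -30152, -41222
Third differences: -2550, -3774, -5238, -6942, -8886, -11070
Fourth differences: -1224, -1464, -1704, -1944, -2184
Fifth differences: -240, -240, -240, -240

-240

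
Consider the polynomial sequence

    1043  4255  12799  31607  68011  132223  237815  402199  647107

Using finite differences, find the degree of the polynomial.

5

First differences: 3212, 8544, 18808, 36404, 64212, 105592, 164384, 244908
Second differences: 5332, 10264, 17596, 27808, 41380, 58792, 80524
Third differences: 4932, 7332, 10212, 13572, 17412, 21732
Fourth differences: 2400, 2880, 3360, 3840, 4320
Fifth differences: 480, 480, 480, 480
The fifth differences are constant, so the polynomial has degree 5.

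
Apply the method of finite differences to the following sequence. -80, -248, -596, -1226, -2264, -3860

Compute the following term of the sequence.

Δ: -168, -348, -630, -1038, -1596
Δ²: -180, -282, -408, -558
Δ³: -102, -126, -150
Δ⁴: -24, -24
The fourth differences are constant (-24).
-150 − 24 = -174;  -558 − 174 = -732;  -1596 − 732 = -2328;  -3860 − 2328 = -6188

-6188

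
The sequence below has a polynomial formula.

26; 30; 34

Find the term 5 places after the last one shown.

54

Δ: 4, 4
First differences constant at 4.
34 + 4 = 38
38 + 4 = 42
42 + 4 = 46
46 + 4 = 50
50 + 4 = 54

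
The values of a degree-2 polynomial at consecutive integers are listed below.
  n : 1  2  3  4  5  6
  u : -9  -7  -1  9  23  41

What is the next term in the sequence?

63

2, 6, 10, 14, 18
4, 4, 4, 4
Constant second difference = 4, so extend:
18 + 4 = 22;  41 + 22 = 63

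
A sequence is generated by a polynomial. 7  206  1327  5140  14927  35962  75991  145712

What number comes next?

First differences: 199, 1121, 3813, 9787, 21035, 40029, 69721
Second differences: 922, 2692, 5974, 11248, 18994, 29692
Third differences: 1770, 3282, 5274, 7746, 10698
Fourth differences: 1512, 1992, 2472, 2952
Fifth differences: 480, 480, 480
Constant fifth difference = 480, so extend:
2952 + 480 = 3432;  10698 + 3432 = 14130;  29692 + 14130 = 43822;  69721 + 43822 = 113543;  145712 + 113543 = 259255

259255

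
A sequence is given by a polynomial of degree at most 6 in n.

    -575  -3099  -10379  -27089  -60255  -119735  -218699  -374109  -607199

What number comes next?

First differences: -2524, -7280, -16710, -33166, -59480, -98964, -155410, -233090
Second differences: -4756, -9430, -16456, -26314, -39484, -56446, -77680
Third differences: -4674, -7026, -9858, -13170, -16962, -21234
Fourth differences: -2352, -2832, -3312, -3792, -4272
Fifth differences: -480, -480, -480, -480
The fifth differences are constant (-480).
-4272 − 480 = -4752;  -21234 − 4752 = -25986;  -77680 − 25986 = -103666;  -233090 − 103666 = -336756;  -607199 − 336756 = -943955

-943955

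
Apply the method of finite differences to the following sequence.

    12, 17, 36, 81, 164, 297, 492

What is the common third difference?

12

Δ: 5, 19, 45, 83, 133, 195
Δ²: 14, 26, 38, 50, 62
Δ³: 12, 12, 12, 12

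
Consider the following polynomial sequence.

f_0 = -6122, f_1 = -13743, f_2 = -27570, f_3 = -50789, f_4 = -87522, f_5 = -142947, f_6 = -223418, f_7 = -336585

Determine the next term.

First differences: -7621, -13827, -23219, -36733, -55425, -80471, -113167
Second differences: -6206, -9392, -13514, -18692, -25046, -32696
Third differences: -3186, -4122, -5178, -6354, -7650
Fourth differences: -936, -1056, -1176, -1296
Fifth differences: -120, -120, -120
Constant fifth difference = -120, so extend:
-1296 − 120 = -1416;  -7650 − 1416 = -9066;  -32696 − 9066 = -41762;  -113167 − 41762 = -154929;  -336585 − 154929 = -491514

-491514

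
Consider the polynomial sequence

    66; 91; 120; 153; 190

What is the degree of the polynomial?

2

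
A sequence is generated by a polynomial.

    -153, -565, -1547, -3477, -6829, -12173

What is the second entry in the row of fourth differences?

-96

Δ: -412, -982, -1930, -3352, -5344
Δ²: -570, -948, -1422, -1992
Δ³: -378, -474, -570
Δ⁴: -96, -96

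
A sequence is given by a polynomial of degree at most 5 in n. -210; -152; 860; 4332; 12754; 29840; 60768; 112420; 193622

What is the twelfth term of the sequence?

Δ: 58 , 1012 , 3472 , 8422 , 17086 , 30928 , 51652 , 81202
Δ²: 954 , 2460 , 4950 , 8664 , 13842 , 20724 , 29550
Δ³: 1506 , 2490 , 3714 , 5178 , 6882 , 8826
Δ⁴: 984 , 1224 , 1464 , 1704 , 1944
Δ⁵: 240 , 240 , 240 , 240
Fifth differences constant at 240.
1944 + 240 = 2184;  8826 + 2184 = 11010;  29550 + 11010 = 40560;  81202 + 40560 = 121762;  193622 + 121762 = 315384
2184 + 240 = 2424;  11010 + 2424 = 13434;  40560 + 13434 = 53994;  121762 + 53994 = 175756;  315384 + 175756 = 491140
2424 + 240 = 2664;  13434 + 2664 = 16098;  53994 + 16098 = 70092;  175756 + 70092 = 245848;  491140 + 245848 = 736988

736988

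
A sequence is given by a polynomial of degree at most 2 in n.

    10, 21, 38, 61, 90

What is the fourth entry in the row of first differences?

29

D1: 11, 17, 23, 29
D2: 6, 6, 6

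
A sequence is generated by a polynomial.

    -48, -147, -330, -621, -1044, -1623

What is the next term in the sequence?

-2382

-99  -183  -291  -423  -579
-84  -108  -132  -156
-24  -24  -24
Constant third difference = -24, so extend:
-156 − 24 = -180;  -579 − 180 = -759;  -1623 − 759 = -2382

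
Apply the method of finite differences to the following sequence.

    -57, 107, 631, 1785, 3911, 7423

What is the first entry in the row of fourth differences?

72

D1: 164, 524, 1154, 2126, 3512
D2: 360, 630, 972, 1386
D3: 270, 342, 414
D4: 72, 72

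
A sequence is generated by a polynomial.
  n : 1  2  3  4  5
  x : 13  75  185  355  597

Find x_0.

-13

First differences: 62, 110, 170, 242
Second differences: 48, 60, 72
Third differences: 12, 12
The third differences are constant at 12.
Work back: 48 − 12 = 36;  62 − 36 = 26;  13 − 26 = -13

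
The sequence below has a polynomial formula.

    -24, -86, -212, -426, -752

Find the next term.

-1214

First differences: -62, -126, -214, -326
Second differences: -64, -88, -112
Third differences: -24, -24
Third differences constant at -24.
-112 − 24 = -136;  -326 − 136 = -462;  -752 − 462 = -1214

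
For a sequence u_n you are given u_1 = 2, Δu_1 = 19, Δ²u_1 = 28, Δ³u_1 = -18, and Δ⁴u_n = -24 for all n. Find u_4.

125

Build the table forward from the leading diagonal:
Fourth differences: -24  -24  -24  -24
Third differences: -18  -42  -66  -90
Second differences: 28  10  -32  -98
First differences: 19  47  57  25
u: 2  21  68  125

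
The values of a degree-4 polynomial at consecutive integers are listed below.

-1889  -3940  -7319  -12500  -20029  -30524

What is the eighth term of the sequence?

-63244

D1: -2051  -3379  -5181  -7529  -10495
D2: -1328  -1802  -2348  -2966
D3: -474  -546  -618
D4: -72  -72
The fourth differences are constant (-72).
-618 − 72 = -690;  -2966 − 690 = -3656;  -10495 − 3656 = -14151;  -30524 − 14151 = -44675
-690 − 72 = -762;  -3656 − 762 = -4418;  -14151 − 4418 = -18569;  -44675 − 18569 = -63244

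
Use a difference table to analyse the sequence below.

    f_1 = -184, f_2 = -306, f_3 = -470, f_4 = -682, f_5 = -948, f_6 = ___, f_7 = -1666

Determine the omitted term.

Using the first 5 terms:
D1: -122, -164, -212, -266
D2: -42, -48, -54
D3: -6, -6
Constant third difference = -6.
Extend forward: -54 − 6 = -60;  -266 − 60 = -326;  -948 − 326 = -1274

-1274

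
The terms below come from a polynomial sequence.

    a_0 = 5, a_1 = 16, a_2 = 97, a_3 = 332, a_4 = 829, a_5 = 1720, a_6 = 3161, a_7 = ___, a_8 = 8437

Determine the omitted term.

5332

Using the first 7 terms:
Δ: 11  81  235  497  891  1441
Δ²: 70  154  262  394  550
Δ³: 84  108  132  156
Δ⁴: 24  24  24
Constant fourth difference = 24.
Extend forward: 156 + 24 = 180;  550 + 180 = 730;  1441 + 730 = 2171;  3161 + 2171 = 5332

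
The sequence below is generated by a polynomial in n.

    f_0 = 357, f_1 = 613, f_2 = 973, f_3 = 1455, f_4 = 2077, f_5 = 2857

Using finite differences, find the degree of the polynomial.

Δ: 256, 360, 482, 622, 780
Δ²: 104, 122, 140, 158
Δ³: 18, 18, 18
The third differences are constant, so the polynomial has degree 3.

3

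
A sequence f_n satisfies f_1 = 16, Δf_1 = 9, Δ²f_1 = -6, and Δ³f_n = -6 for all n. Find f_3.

Build the table forward from the leading diagonal:
D3: -6  -6  -6
D2: -6  -12  -18
D1: 9  3  -9
f: 16  25  28

28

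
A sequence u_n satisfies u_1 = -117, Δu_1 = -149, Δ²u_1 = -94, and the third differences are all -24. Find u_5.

-1373

Build the table forward from the leading diagonal:
Third differences: -24, -24, -24, -24, -24
Second differences: -94, -118, -142, -166, -190
First differences: -149, -243, -361, -503, -669
u: -117, -266, -509, -870, -1373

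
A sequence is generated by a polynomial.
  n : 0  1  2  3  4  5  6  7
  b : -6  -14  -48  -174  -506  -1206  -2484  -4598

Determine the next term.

-7854

-8  -34  -126  -332  -700  -1278  -2114
-26  -92  -206  -368  -578  -836
-66  -114  -162  -210  -258
-48  -48  -48  -48
Constant fourth difference = -48, so extend:
-258 − 48 = -306;  -836 − 306 = -1142;  -2114 − 1142 = -3256;  -4598 − 3256 = -7854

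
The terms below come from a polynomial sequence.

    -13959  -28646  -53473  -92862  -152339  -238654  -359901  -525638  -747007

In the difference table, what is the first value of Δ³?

-4422

D1: -14687, -24827, -39389, -59477, -86315, -121247, -165737, -221369
D2: -10140, -14562, -20088, -26838, -34932, -44490, -55632
D3: -4422, -5526, -6750, -8094, -9558, -11142
D4: -1104, -1224, -1344, -1464, -1584
D5: -120, -120, -120, -120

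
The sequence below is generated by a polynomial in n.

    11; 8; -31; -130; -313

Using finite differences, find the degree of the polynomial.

D1: -3, -39, -99, -183
D2: -36, -60, -84
D3: -24, -24
The third differences are constant, so the polynomial has degree 3.

3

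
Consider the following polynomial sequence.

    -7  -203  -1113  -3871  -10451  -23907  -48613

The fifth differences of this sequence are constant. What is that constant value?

-240

D1: -196, -910, -2758, -6580, -13456, -24706
D2: -714, -1848, -3822, -6876, -11250
D3: -1134, -1974, -3054, -4374
D4: -840, -1080, -1320
D5: -240, -240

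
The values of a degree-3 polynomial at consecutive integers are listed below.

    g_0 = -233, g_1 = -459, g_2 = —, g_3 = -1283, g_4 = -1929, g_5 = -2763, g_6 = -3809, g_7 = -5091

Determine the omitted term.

Using the last 5 terms:
D1: -646  -834  -1046  -1282
D2: -188  -212  -236
D3: -24  -24
Constant third difference = -24.
Extend backward: -188 + 24 = -164;  -646 + 164 = -482;  -1283 + 482 = -801

-801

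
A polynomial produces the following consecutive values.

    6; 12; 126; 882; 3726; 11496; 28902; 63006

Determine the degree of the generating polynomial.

5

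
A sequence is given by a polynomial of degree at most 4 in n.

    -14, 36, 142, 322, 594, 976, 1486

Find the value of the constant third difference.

18

First differences: 50, 106, 180, 272, 382, 510
Second differences: 56, 74, 92, 110, 128
Third differences: 18, 18, 18, 18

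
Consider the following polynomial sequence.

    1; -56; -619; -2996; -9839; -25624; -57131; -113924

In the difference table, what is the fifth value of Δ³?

-9564

First differences: -57, -563, -2377, -6843, -15785, -31507, -56793
Second differences: -506, -1814, -4466, -8942, -15722, -25286
Third differences: -1308, -2652, -4476, -6780, -9564
Fourth differences: -1344, -1824, -2304, -2784
Fifth differences: -480, -480, -480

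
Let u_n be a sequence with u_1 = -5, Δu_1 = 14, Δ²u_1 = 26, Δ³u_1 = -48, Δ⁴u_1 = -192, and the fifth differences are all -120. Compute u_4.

Build the table forward from the leading diagonal:
Δ⁵: -120  -120  -120  -120
Δ⁴: -192  -312  -432  -552
Δ³: -48  -240  -552  -984
Δ²: 26  -22  -262  -814
Δ: 14  40  18  -244
u: -5  9  49  67

67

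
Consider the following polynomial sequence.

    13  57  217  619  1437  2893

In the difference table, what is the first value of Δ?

44

D1: 44, 160, 402, 818, 1456
D2: 116, 242, 416, 638
D3: 126, 174, 222
D4: 48, 48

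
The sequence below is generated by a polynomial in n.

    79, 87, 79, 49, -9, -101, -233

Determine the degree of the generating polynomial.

3

D1: 8, -8, -30, -58, -92, -132
D2: -16, -22, -28, -34, -40
D3: -6, -6, -6, -6
The third differences are constant, so the polynomial has degree 3.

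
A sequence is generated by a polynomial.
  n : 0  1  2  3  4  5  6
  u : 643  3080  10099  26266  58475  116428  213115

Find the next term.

Δ: 2437  7019  16167  32209  57953  96687
Δ²: 4582  9148  16042  25744  38734
Δ³: 4566  6894  9702  12990
Δ⁴: 2328  2808  3288
Δ⁵: 480  480
The fifth differences are constant (480).
3288 + 480 = 3768;  12990 + 3768 = 16758;  38734 + 16758 = 55492;  96687 + 55492 = 152179;  213115 + 152179 = 365294

365294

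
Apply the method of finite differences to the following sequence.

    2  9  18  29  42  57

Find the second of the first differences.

9

Δ: 7, 9, 11, 13, 15
Δ²: 2, 2, 2, 2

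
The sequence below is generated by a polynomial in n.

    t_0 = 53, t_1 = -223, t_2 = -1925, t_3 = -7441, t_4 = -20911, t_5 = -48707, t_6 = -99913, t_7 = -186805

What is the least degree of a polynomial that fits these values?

5

First differences: -276, -1702, -5516, -13470, -27796, -51206, -86892
Second differences: -1426, -3814, -7954, -14326, -23410, -35686
Third differences: -2388, -4140, -6372, -9084, -12276
Fourth differences: -1752, -2232, -2712, -3192
Fifth differences: -480, -480, -480
The fifth differences are constant, so the polynomial has degree 5.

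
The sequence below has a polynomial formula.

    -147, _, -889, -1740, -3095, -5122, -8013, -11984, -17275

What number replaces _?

-398

Using the last 7 terms:
Δ: -851, -1355, -2027, -2891, -3971, -5291
Δ²: -504, -672, -864, -1080, -1320
Δ³: -168, -192, -216, -240
Δ⁴: -24, -24, -24
Constant fourth difference = -24.
Extend backward: -168 + 24 = -144;  -504 + 144 = -360;  -851 + 360 = -491;  -889 + 491 = -398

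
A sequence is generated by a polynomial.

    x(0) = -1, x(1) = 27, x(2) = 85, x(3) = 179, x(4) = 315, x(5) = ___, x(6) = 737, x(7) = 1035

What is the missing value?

499

Using the first 5 terms:
First differences: 28, 58, 94, 136
Second differences: 30, 36, 42
Third differences: 6, 6
Constant third difference = 6.
Extend forward: 42 + 6 = 48;  136 + 48 = 184;  315 + 184 = 499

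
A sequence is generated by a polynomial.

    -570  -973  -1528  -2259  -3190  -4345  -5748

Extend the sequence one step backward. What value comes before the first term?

-295

D1: -403, -555, -731, -931, -1155, -1403
D2: -152, -176, -200, -224, -248
D3: -24, -24, -24, -24
The third differences are constant at -24.
Work back: -152 + 24 = -128;  -403 + 128 = -275;  -570 + 275 = -295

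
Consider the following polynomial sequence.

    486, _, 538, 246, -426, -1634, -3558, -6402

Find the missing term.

582

Using the last 6 terms:
First differences: -292  -672  -1208  -1924  -2844
Second differences: -380  -536  -716  -920
Third differences: -156  -180  -204
Fourth differences: -24  -24
Constant fourth difference = -24.
Extend backward: -156 + 24 = -132;  -380 + 132 = -248;  -292 + 248 = -44;  538 + 44 = 582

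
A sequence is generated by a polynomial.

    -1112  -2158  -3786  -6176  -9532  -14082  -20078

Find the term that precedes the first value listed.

-492

-1046  -1628  -2390  -3356  -4550  -5996
-582  -762  -966  -1194  -1446
-180  -204  -228  -252
-24  -24  -24
The fourth differences are constant at -24.
Work back: -180 + 24 = -156;  -582 + 156 = -426;  -1046 + 426 = -620;  -1112 + 620 = -492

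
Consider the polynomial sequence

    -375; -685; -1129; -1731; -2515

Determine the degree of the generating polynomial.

3

-310, -444, -602, -784
-134, -158, -182
-24, -24
The third differences are constant, so the polynomial has degree 3.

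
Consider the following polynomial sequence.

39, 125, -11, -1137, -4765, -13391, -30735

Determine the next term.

86, -136, -1126, -3628, -8626, -17344
-222, -990, -2502, -4998, -8718
-768, -1512, -2496, -3720
-744, -984, -1224
-240, -240
Constant fifth difference = -240, so extend:
-1224 − 240 = -1464;  -3720 − 1464 = -5184;  -8718 − 5184 = -13902;  -17344 − 13902 = -31246;  -30735 − 31246 = -61981

-61981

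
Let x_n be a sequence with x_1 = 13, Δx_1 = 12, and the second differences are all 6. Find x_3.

43

Build the table forward from the leading diagonal:
Δ²: 6  6  6
Δ: 12  18  24
x: 13  25  43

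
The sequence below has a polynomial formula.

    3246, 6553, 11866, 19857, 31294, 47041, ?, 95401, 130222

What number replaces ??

Using the first 6 terms:
First differences: 3307, 5313, 7991, 11437, 15747
Second differences: 2006, 2678, 3446, 4310
Third differences: 672, 768, 864
Fourth differences: 96, 96
Constant fourth difference = 96.
Extend forward: 864 + 96 = 960;  4310 + 960 = 5270;  15747 + 5270 = 21017;  47041 + 21017 = 68058

68058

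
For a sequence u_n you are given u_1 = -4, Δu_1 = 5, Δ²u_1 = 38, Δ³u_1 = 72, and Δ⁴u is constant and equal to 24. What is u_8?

Build the table forward from the leading diagonal:
Fourth differences: 24  24  24  24  24  24  24  24
Third differences: 72  96  120  144  168  192  216  240
Second differences: 38  110  206  326  470  638  830  1046
First differences: 5  43  153  359  685  1155  1793  2623
u: -4  1  44  197  556  1241  2396  4189

4189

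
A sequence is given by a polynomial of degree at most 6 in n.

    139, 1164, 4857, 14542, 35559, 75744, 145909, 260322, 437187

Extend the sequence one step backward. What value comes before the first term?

-6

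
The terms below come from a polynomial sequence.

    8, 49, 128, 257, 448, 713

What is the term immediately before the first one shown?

-7

First differences: 41, 79, 129, 191, 265
Second differences: 38, 50, 62, 74
Third differences: 12, 12, 12
The third differences are constant at 12.
Work back: 38 − 12 = 26;  41 − 26 = 15;  8 − 15 = -7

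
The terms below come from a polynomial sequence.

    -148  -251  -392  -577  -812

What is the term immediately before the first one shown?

-77

-103  -141  -185  -235
-38  -44  -50
-6  -6
The third differences are constant at -6.
Work back: -38 + 6 = -32;  -103 + 32 = -71;  -148 + 71 = -77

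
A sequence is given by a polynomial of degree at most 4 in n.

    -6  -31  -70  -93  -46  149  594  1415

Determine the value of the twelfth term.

Δ: -25 , -39 , -23 , 47 , 195 , 445 , 821
Δ²: -14 , 16 , 70 , 148 , 250 , 376
Δ³: 30 , 54 , 78 , 102 , 126
Δ⁴: 24 , 24 , 24 , 24
Constant fourth difference = 24, so extend:
126 + 24 = 150;  376 + 150 = 526;  821 + 526 = 1347;  1415 + 1347 = 2762
150 + 24 = 174;  526 + 174 = 700;  1347 + 700 = 2047;  2762 + 2047 = 4809
174 + 24 = 198;  700 + 198 = 898;  2047 + 898 = 2945;  4809 + 2945 = 7754
198 + 24 = 222;  898 + 222 = 1120;  2945 + 1120 = 4065;  7754 + 4065 = 11819

11819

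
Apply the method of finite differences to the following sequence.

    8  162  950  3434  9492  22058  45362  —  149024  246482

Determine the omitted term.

Using the first 7 terms:
154  788  2484  6058  12566  23304
634  1696  3574  6508  10738
1062  1878  2934  4230
816  1056  1296
240  240
Constant fifth difference = 240.
Extend forward: 1296 + 240 = 1536;  4230 + 1536 = 5766;  10738 + 5766 = 16504;  23304 + 16504 = 39808;  45362 + 39808 = 85170

85170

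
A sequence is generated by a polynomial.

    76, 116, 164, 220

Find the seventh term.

436

First differences: 40 , 48 , 56
Second differences: 8 , 8
The second differences are constant (8).
56 + 8 = 64;  220 + 64 = 284
64 + 8 = 72;  284 + 72 = 356
72 + 8 = 80;  356 + 80 = 436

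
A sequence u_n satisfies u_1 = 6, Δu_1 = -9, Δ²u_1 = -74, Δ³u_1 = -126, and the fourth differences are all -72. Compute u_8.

Build the table forward from the leading diagonal:
D4: -72, -72, -72, -72, -72, -72, -72, -72
D3: -126, -198, -270, -342, -414, -486, -558, -630
D2: -74, -200, -398, -668, -1010, -1424, -1910, -2468
D1: -9, -83, -283, -681, -1349, -2359, -3783, -5693
u: 6, -3, -86, -369, -1050, -2399, -4758, -8541

-8541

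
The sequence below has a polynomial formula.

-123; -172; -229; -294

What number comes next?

-367

First differences: -49  -57  -65
Second differences: -8  -8
The second differences are constant (-8).
-65 − 8 = -73;  -294 − 73 = -367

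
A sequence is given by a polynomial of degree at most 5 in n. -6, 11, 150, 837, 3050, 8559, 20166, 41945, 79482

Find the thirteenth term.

565290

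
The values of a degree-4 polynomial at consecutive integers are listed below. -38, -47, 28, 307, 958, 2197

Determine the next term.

D1: -9 , 75 , 279 , 651 , 1239
D2: 84 , 204 , 372 , 588
D3: 120 , 168 , 216
D4: 48 , 48
The fourth differences are constant (48).
216 + 48 = 264;  588 + 264 = 852;  1239 + 852 = 2091;  2197 + 2091 = 4288

4288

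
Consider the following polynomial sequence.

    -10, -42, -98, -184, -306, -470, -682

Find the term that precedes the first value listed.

Δ: -32, -56, -86, -122, -164, -212
Δ²: -24, -30, -36, -42, -48
Δ³: -6, -6, -6, -6
The third differences are constant at -6.
Work back: -24 + 6 = -18;  -32 + 18 = -14;  -10 + 14 = 4

4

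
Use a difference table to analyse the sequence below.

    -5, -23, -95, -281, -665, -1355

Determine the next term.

-2483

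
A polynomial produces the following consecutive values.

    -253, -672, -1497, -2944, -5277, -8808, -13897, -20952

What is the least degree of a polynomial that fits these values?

4

Δ: -419, -825, -1447, -2333, -3531, -5089, -7055
Δ²: -406, -622, -886, -1198, -1558, -1966
Δ³: -216, -264, -312, -360, -408
Δ⁴: -48, -48, -48, -48
The fourth differences are constant, so the polynomial has degree 4.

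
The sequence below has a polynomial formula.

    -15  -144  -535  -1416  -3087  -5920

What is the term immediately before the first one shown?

8

D1: -129, -391, -881, -1671, -2833
D2: -262, -490, -790, -1162
D3: -228, -300, -372
D4: -72, -72
The fourth differences are constant at -72.
Work back: -228 + 72 = -156;  -262 + 156 = -106;  -129 + 106 = -23;  -15 + 23 = 8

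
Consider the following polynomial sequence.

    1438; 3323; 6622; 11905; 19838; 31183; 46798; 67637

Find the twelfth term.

225673

First differences: 1885, 3299, 5283, 7933, 11345, 15615, 20839
Second differences: 1414, 1984, 2650, 3412, 4270, 5224
Third differences: 570, 666, 762, 858, 954
Fourth differences: 96, 96, 96, 96
Constant fourth difference = 96, so extend:
954 + 96 = 1050;  5224 + 1050 = 6274;  20839 + 6274 = 27113;  67637 + 27113 = 94750
1050 + 96 = 1146;  6274 + 1146 = 7420;  27113 + 7420 = 34533;  94750 + 34533 = 129283
1146 + 96 = 1242;  7420 + 1242 = 8662;  34533 + 8662 = 43195;  129283 + 43195 = 172478
1242 + 96 = 1338;  8662 + 1338 = 10000;  43195 + 10000 = 53195;  172478 + 53195 = 225673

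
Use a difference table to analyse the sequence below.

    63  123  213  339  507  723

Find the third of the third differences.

6

D1: 60, 90, 126, 168, 216
D2: 30, 36, 42, 48
D3: 6, 6, 6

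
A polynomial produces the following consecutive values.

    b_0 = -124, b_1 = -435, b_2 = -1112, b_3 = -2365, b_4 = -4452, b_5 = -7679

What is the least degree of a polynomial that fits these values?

4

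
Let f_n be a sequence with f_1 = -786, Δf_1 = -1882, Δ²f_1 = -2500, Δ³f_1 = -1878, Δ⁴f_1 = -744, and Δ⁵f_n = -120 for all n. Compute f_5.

-31570

Build the table forward from the leading diagonal:
Δ⁵: -120, -120, -120, -120, -120
Δ⁴: -744, -864, -984, -1104, -1224
Δ³: -1878, -2622, -3486, -4470, -5574
Δ²: -2500, -4378, -7000, -10486, -14956
Δ: -1882, -4382, -8760, -15760, -26246
f: -786, -2668, -7050, -15810, -31570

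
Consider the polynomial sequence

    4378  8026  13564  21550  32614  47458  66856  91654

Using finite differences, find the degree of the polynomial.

D1: 3648, 5538, 7986, 11064, 14844, 19398, 24798
D2: 1890, 2448, 3078, 3780, 4554, 5400
D3: 558, 630, 702, 774, 846
D4: 72, 72, 72, 72
The fourth differences are constant, so the polynomial has degree 4.

4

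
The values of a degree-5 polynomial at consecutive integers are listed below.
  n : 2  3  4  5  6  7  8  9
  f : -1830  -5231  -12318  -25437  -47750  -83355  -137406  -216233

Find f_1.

-465

-3401, -7087, -13119, -22313, -35605, -54051, -78827
-3686, -6032, -9194, -13292, -18446, -24776
-2346, -3162, -4098, -5154, -6330
-816, -936, -1056, -1176
-120, -120, -120
The fifth differences are constant at -120.
Work back: -816 + 120 = -696;  -2346 + 696 = -1650;  -3686 + 1650 = -2036;  -3401 + 2036 = -1365;  -1830 + 1365 = -465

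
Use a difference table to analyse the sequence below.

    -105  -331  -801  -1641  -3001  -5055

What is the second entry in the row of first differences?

-470

First differences: -226, -470, -840, -1360, -2054
Second differences: -244, -370, -520, -694
Third differences: -126, -150, -174
Fourth differences: -24, -24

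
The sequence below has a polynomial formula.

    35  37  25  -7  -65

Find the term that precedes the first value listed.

25

D1: 2, -12, -32, -58
D2: -14, -20, -26
D3: -6, -6
The third differences are constant at -6.
Work back: -14 + 6 = -8;  2 + 8 = 10;  35 − 10 = 25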